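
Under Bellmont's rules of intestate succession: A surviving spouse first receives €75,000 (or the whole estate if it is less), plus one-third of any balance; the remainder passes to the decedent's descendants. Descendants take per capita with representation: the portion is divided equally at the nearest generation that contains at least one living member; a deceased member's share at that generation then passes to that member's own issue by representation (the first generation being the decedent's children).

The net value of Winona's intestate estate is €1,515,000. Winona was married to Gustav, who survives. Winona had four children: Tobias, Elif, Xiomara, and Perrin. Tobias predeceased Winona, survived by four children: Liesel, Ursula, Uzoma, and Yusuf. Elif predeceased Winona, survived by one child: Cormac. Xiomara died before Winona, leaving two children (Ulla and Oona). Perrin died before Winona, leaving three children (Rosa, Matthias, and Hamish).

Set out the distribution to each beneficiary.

Gustav: €555,000; Liesel: €96,000; Ursula: €96,000; Uzoma: €96,000; Yusuf: €96,000; Cormac: €96,000; Ulla: €96,000; Oona: €96,000; Rosa: €96,000; Matthias: €96,000; Hamish: €96,000

Gustav first takes €75,000, leaving a balance of €1,440,000. Gustav then takes one-third of the balance (€480,000), for a total of €555,000. The remaining €960,000 passes to the descendants.
No child survives, so the initial division is made at the grandchildren's generation.
The descendants' portion (€960,000) is divided into 10 shares of €96,000: Liesel, Ursula, Uzoma, Yusuf, Cormac, Ulla, Oona, Rosa, Matthias, and Hamish each take €96,000.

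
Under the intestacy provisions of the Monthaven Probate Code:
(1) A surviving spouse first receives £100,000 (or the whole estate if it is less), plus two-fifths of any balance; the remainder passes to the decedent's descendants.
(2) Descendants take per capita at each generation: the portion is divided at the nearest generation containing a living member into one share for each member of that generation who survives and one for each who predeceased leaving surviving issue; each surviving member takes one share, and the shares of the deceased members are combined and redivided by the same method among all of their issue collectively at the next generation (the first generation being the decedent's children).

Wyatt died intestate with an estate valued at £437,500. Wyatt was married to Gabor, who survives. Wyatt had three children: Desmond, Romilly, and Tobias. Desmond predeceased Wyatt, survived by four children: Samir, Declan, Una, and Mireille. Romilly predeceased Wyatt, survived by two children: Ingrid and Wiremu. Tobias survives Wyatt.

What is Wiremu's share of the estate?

Wiremu receives £22,500.

Gabor first takes £100,000, leaving a balance of £337,500. Gabor then takes two-fifths of the balance (£135,000), for a total of £235,000. The remaining £202,500 passes to the descendants.
The descendants' portion (£202,500) is divided at the children's generation into 3 shares of £67,500. Tobias takes £67,500. The 2 shares of the deceased (Desmond and Romilly) are combined into a pool of £135,000.
That pool (£135,000) is divided at the grandchildren's generation equally among Samir, Declan, Una, Mireille, Ingrid, and Wiremu: £22,500 each.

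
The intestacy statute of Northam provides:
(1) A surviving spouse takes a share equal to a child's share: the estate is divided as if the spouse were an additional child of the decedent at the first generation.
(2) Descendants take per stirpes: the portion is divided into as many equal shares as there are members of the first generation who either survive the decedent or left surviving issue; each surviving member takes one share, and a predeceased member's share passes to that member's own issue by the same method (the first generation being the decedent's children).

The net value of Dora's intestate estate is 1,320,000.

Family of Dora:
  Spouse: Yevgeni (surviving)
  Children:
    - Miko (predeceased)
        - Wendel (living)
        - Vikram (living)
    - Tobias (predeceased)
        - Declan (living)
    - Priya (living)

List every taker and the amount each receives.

Yevgeni: 330,000; Wendel: 165,000; Vikram: 165,000; Declan: 330,000; Priya: 330,000

The spouse counts as an additional share at the children's level, so there are 4 primary shares of 330,000. Yevgeni takes one such share (330,000).
The children's combined portion (990,000) is divided into 3 shares of 330,000: Priya takes 330,000; Miko's 330,000 share passes to Miko's issue; Tobias's 330,000 share passes to Tobias's issue.
Miko's share (330,000) is divided into 2 shares of 165,000: Wendel and Vikram each take 165,000.
Tobias's share (330,000) passes entirely to Declan.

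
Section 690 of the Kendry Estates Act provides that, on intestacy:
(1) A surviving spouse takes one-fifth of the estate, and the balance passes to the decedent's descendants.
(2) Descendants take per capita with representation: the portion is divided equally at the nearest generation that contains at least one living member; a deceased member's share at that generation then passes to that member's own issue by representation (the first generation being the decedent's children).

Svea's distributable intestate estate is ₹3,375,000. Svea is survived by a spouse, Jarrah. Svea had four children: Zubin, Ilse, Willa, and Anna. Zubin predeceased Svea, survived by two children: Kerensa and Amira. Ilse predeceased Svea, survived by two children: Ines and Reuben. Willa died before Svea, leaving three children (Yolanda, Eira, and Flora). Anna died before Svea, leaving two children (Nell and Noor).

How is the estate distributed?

Jarrah takes one-fifth of ₹3,375,000 = ₹675,000. The remaining ₹2,700,000 passes to the descendants.
No child survives, so the initial division is made at the grandchildren's generation.
The descendants' portion (₹2,700,000) is divided into 9 shares of ₹300,000: Kerensa, Amira, Ines, Reuben, Yolanda, Eira, Flora, Nell, and Noor each take ₹300,000.

Jarrah: ₹675,000; Kerensa: ₹300,000; Amira: ₹300,000; Ines: ₹300,000; Reuben: ₹300,000; Yolanda: ₹300,000; Eira: ₹300,000; Flora: ₹300,000; Nell: ₹300,000; Noor: ₹300,000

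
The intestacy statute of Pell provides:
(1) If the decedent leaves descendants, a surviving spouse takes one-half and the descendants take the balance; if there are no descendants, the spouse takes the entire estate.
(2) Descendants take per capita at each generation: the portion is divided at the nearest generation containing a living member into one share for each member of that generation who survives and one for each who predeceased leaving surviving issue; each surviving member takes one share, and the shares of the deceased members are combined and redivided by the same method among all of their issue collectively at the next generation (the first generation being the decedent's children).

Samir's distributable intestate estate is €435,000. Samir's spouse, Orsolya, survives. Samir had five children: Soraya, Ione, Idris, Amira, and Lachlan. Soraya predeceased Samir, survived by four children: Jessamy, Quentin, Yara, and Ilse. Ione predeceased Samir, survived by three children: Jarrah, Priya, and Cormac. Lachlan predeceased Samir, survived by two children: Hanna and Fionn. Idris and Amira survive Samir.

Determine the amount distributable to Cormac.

Orsolya takes one-half of €435,000 = €217,500. The remaining €217,500 passes to the descendants.
The descendants' portion (€217,500) is divided at the children's generation into 5 shares of €43,500. Idris and Amira each take €43,500. The 3 shares of the deceased (Soraya, Ione, and Lachlan) are combined into a pool of €130,500.
That pool (€130,500) is divided at the grandchildren's generation equally among Jessamy, Quentin, Yara, Ilse, Jarrah, Priya, Cormac, Hanna, and Fionn: €14,500 each.

Cormac receives €14,500.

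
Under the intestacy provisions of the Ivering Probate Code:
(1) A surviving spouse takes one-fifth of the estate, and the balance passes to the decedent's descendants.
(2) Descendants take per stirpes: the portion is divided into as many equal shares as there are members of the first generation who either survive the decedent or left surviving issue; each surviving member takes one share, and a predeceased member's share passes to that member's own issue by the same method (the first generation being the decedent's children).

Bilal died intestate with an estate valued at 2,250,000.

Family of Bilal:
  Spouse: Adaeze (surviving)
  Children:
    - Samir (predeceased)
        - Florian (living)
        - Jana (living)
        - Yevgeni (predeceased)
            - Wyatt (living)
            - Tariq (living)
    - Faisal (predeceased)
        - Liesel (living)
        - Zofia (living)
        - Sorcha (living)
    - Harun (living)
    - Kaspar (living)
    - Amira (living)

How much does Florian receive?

Adaeze takes one-fifth of 2,250,000 = 450,000. The remaining 1,800,000 passes to the descendants.
The descendants' portion (1,800,000) is divided into 5 shares of 360,000: Harun, Kaspar, and Amira each take 360,000; Samir's 360,000 share passes to Samir's issue; Faisal's 360,000 share passes to Faisal's issue.
Samir's share (360,000) is divided into 3 shares of 120,000: Florian and Jana each take 120,000; Yevgeni's 120,000 share passes to Yevgeni's issue.
Yevgeni's share (120,000) is divided into 2 shares of 60,000: Wyatt and Tariq each take 60,000.
Faisal's share (360,000) is divided into 3 shares of 120,000: Liesel, Zofia, and Sorcha each take 120,000.

Florian receives 120,000.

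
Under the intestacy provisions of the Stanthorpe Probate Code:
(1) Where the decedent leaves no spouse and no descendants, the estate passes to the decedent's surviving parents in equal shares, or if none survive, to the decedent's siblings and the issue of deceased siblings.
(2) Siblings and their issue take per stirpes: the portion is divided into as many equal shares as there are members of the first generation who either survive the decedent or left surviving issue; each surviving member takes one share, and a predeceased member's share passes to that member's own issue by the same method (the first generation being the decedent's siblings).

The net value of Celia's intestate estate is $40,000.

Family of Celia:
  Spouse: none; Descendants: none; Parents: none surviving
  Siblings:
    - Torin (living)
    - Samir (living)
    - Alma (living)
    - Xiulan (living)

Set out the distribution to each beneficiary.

The entire $40,000 passes to the siblings and their issue.
That amount ($40,000) is divided into 4 shares of $10,000: Torin, Samir, Alma, and Xiulan each take $10,000.

Torin: $10,000; Samir: $10,000; Alma: $10,000; Xiulan: $10,000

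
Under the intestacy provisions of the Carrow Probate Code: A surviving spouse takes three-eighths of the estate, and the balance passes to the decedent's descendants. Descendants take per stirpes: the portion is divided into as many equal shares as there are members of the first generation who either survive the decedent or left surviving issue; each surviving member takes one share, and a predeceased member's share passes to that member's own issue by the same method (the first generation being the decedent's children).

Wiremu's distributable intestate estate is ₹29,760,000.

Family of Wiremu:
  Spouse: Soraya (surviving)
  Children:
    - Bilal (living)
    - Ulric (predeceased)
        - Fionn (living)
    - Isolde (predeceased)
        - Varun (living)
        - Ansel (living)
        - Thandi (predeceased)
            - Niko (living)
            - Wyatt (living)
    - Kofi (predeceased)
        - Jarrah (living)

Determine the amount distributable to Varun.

Soraya takes three-eighths of ₹29,760,000 = ₹11,160,000. The remaining ₹18,600,000 passes to the descendants.
The descendants' portion (₹18,600,000) is divided into 4 shares of ₹4,650,000: Bilal takes ₹4,650,000; Ulric's ₹4,650,000 share passes to Ulric's issue; Isolde's ₹4,650,000 share passes to Isolde's issue; Kofi's ₹4,650,000 share passes to Kofi's issue.
Ulric's share (₹4,650,000) passes entirely to Fionn.
Isolde's share (₹4,650,000) is divided into 3 shares of ₹1,550,000: Varun and Ansel each take ₹1,550,000; Thandi's ₹1,550,000 share passes to Thandi's issue.
Thandi's share (₹1,550,000) is divided into 2 shares of ₹775,000: Niko and Wyatt each take ₹775,000.
Kofi's share (₹4,650,000) passes entirely to Jarrah.

Varun receives ₹1,550,000.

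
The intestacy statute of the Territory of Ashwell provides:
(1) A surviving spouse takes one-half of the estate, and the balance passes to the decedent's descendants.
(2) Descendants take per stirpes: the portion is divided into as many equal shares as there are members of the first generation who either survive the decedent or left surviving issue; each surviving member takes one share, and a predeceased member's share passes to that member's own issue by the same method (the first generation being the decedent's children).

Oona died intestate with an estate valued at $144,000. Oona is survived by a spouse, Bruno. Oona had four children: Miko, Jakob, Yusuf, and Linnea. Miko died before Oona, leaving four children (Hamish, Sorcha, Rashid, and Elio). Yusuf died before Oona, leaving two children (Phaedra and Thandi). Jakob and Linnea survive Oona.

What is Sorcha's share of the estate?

Sorcha receives $4,500.

Bruno takes one-half of $144,000 = $72,000. The remaining $72,000 passes to the descendants.
The descendants' portion ($72,000) is divided into 4 shares of $18,000: Jakob and Linnea each take $18,000; Miko's $18,000 share passes to Miko's issue; Yusuf's $18,000 share passes to Yusuf's issue.
Miko's share ($18,000) is divided into 4 shares of $4,500: Hamish, Sorcha, Rashid, and Elio each take $4,500.
Yusuf's share ($18,000) is divided into 2 shares of $9,000: Phaedra and Thandi each take $9,000.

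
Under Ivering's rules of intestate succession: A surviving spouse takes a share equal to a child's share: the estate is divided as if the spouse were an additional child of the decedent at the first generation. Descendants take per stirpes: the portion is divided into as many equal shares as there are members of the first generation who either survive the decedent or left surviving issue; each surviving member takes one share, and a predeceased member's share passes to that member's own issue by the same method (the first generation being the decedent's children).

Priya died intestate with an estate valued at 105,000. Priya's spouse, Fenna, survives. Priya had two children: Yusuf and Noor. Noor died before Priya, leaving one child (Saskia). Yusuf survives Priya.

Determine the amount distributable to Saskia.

Saskia receives 35,000.

The spouse counts as an additional share at the children's level, so there are 3 primary shares of 35,000. Fenna takes one such share (35,000).
The children's combined portion (70,000) is divided into 2 shares of 35,000: Yusuf takes 35,000; Noor's 35,000 share passes to Noor's issue.
Noor's share (35,000) passes entirely to Saskia.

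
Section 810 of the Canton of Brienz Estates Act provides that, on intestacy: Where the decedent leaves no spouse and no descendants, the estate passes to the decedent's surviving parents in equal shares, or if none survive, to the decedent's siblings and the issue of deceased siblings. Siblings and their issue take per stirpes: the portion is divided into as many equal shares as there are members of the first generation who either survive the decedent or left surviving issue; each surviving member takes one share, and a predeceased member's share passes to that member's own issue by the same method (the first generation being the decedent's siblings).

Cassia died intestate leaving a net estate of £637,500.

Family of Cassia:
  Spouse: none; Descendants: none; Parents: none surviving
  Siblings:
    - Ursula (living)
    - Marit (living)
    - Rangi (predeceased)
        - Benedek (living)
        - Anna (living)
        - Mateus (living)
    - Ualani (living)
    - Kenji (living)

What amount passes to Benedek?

Benedek receives £42,500.

The entire £637,500 passes to the siblings and their issue.
That amount (£637,500) is divided into 5 shares of £127,500: Ursula, Marit, Ualani, and Kenji each take £127,500; Rangi's £127,500 share passes to Rangi's issue.
Rangi's share (£127,500) is divided into 3 shares of £42,500: Benedek, Anna, and Mateus each take £42,500.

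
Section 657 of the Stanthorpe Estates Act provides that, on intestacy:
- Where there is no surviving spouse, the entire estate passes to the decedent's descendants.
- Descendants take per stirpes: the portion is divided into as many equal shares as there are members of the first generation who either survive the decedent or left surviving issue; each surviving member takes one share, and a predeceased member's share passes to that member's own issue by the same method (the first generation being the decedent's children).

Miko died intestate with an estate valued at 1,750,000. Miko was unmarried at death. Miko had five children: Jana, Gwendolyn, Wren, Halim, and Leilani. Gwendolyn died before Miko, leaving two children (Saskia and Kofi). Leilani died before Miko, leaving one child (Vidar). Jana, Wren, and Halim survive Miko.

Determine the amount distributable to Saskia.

The entire 1,750,000 passes to the descendants.
That amount (1,750,000) is divided into 5 shares of 350,000: Jana, Wren, and Halim each take 350,000; Gwendolyn's 350,000 share passes to Gwendolyn's issue; Leilani's 350,000 share passes to Leilani's issue.
Gwendolyn's share (350,000) is divided into 2 shares of 175,000: Saskia and Kofi each take 175,000.
Leilani's share (350,000) passes entirely to Vidar.

Saskia receives 175,000.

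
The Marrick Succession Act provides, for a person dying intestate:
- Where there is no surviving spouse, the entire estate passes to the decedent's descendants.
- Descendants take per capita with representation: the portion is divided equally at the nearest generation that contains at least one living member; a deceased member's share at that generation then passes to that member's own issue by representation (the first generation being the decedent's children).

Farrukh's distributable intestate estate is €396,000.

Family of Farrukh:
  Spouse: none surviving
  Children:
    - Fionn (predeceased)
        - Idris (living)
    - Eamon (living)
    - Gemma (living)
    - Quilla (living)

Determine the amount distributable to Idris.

The entire €396,000 passes to the descendants.
That amount (€396,000) is divided into 4 shares of €99,000: Eamon, Gemma, and Quilla each take €99,000; Fionn's €99,000 share passes to Fionn's issue.
Fionn's share (€99,000) passes entirely to Idris.

Idris receives €99,000.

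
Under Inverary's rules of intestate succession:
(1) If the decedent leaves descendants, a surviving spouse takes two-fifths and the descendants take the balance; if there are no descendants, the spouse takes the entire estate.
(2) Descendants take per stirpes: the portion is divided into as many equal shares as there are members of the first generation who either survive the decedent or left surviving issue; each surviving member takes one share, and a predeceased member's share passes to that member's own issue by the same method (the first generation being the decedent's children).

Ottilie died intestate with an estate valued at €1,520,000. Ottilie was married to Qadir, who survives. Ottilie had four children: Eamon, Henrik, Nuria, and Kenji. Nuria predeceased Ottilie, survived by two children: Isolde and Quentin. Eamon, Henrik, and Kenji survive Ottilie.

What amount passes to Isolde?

Isolde receives €114,000.

Qadir takes two-fifths of €1,520,000 = €608,000. The remaining €912,000 passes to the descendants.
The descendants' portion (€912,000) is divided into 4 shares of €228,000: Eamon, Henrik, and Kenji each take €228,000; Nuria's €228,000 share passes to Nuria's issue.
Nuria's share (€228,000) is divided into 2 shares of €114,000: Isolde and Quentin each take €114,000.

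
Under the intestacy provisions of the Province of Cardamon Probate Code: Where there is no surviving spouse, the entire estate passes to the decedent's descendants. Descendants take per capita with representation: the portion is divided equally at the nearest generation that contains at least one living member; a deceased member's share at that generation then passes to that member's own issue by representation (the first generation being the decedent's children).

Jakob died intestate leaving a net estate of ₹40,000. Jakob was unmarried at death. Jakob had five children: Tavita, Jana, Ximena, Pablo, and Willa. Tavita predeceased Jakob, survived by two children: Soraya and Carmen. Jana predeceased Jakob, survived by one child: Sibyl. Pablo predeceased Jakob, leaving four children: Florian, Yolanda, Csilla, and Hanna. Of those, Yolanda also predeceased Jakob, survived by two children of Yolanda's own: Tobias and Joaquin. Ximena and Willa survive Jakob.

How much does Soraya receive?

The entire ₹40,000 passes to the descendants.
That amount (₹40,000) is divided into 5 shares of ₹8,000: Ximena and Willa each take ₹8,000; Tavita's ₹8,000 share passes to Tavita's issue; Jana's ₹8,000 share passes to Jana's issue; Pablo's ₹8,000 share passes to Pablo's issue.
Tavita's share (₹8,000) is divided into 2 shares of ₹4,000: Soraya and Carmen each take ₹4,000.
Jana's share (₹8,000) passes entirely to Sibyl.
Pablo's share (₹8,000) is divided into 4 shares of ₹2,000: Florian, Csilla, and Hanna each take ₹2,000; Yolanda's ₹2,000 share passes to Yolanda's issue.
Yolanda's share (₹2,000) is divided into 2 shares of ₹1,000: Tobias and Joaquin each take ₹1,000.

Soraya receives ₹4,000.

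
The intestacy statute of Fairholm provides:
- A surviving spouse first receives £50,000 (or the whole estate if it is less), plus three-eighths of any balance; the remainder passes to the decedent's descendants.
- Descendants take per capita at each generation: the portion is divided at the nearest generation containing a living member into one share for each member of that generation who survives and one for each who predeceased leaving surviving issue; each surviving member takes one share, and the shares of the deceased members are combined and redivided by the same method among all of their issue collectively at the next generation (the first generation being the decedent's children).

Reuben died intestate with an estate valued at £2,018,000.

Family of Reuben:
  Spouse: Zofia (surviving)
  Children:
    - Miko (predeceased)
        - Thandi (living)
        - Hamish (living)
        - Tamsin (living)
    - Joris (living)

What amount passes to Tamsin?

Zofia first takes £50,000, leaving a balance of £1,968,000. Zofia then takes three-eighths of the balance (£738,000), for a total of £788,000. The remaining £1,230,000 passes to the descendants.
The descendants' portion (£1,230,000) is divided at the children's generation into 2 shares of £615,000. Joris takes £615,000. The remaining share for the deceased Miko (£615,000) is carried to the next generation.
That pool (£615,000) is divided at the grandchildren's generation equally among Thandi, Hamish, and Tamsin: £205,000 each.

Tamsin receives £205,000.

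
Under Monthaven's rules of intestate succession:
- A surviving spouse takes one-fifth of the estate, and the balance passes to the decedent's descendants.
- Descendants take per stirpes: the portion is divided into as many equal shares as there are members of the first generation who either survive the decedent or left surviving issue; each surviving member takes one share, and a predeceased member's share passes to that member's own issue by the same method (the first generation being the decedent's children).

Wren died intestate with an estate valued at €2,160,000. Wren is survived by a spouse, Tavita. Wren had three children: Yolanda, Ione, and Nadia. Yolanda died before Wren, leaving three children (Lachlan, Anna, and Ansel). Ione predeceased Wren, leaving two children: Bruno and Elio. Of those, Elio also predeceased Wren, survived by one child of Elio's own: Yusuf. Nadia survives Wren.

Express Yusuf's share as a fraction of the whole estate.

Yusuf receives 2/15 of the estate.

Tavita takes one-fifth of €2,160,000 = €432,000. The remaining €1,728,000 passes to the descendants.
The descendants' portion (€1,728,000) is divided into 3 shares of €576,000: Nadia takes €576,000; Yolanda's €576,000 share passes to Yolanda's issue; Ione's €576,000 share passes to Ione's issue.
Yolanda's share (€576,000) is divided into 3 shares of €192,000: Lachlan, Anna, and Ansel each take €192,000.
Ione's share (€576,000) is divided into 2 shares of €288,000: Bruno takes €288,000; Elio's €288,000 share passes to Elio's issue.
Elio's share (€288,000) passes entirely to Yusuf.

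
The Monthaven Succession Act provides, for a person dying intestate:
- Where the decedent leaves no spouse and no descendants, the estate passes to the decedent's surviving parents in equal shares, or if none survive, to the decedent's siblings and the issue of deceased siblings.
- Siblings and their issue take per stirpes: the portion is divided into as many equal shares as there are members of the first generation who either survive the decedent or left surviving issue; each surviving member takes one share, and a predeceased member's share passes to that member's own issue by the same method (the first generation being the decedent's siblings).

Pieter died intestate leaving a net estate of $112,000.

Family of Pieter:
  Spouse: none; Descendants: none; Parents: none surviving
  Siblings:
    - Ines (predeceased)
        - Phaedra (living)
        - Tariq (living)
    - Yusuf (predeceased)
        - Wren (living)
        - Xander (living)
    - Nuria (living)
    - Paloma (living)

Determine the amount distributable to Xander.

Xander receives $14,000.

The entire $112,000 passes to the siblings and their issue.
That amount ($112,000) is divided into 4 shares of $28,000: Nuria and Paloma each take $28,000; Ines's $28,000 share passes to Ines's issue; Yusuf's $28,000 share passes to Yusuf's issue.
Ines's share ($28,000) is divided into 2 shares of $14,000: Phaedra and Tariq each take $14,000.
Yusuf's share ($28,000) is divided into 2 shares of $14,000: Wren and Xander each take $14,000.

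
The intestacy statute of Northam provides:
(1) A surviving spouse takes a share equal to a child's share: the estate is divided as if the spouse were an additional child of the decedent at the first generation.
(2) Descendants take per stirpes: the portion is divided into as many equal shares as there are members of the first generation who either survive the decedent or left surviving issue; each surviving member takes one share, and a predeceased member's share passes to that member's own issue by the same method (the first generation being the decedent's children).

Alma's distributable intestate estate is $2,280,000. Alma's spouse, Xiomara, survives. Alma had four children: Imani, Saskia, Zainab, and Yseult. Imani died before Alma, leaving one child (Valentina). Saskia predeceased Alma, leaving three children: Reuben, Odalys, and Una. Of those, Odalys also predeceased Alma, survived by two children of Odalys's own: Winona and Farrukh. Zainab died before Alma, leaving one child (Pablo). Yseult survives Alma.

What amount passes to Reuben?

Reuben receives $152,000.

The spouse counts as an additional share at the children's level, so there are 5 primary shares of $456,000. Xiomara takes one such share ($456,000).
The children's combined portion ($1,824,000) is divided into 4 shares of $456,000: Yseult takes $456,000; Imani's $456,000 share passes to Imani's issue; Saskia's $456,000 share passes to Saskia's issue; Zainab's $456,000 share passes to Zainab's issue.
Imani's share ($456,000) passes entirely to Valentina.
Saskia's share ($456,000) is divided into 3 shares of $152,000: Reuben and Una each take $152,000; Odalys's $152,000 share passes to Odalys's issue.
Odalys's share ($152,000) is divided into 2 shares of $76,000: Winona and Farrukh each take $76,000.
Zainab's share ($456,000) passes entirely to Pablo.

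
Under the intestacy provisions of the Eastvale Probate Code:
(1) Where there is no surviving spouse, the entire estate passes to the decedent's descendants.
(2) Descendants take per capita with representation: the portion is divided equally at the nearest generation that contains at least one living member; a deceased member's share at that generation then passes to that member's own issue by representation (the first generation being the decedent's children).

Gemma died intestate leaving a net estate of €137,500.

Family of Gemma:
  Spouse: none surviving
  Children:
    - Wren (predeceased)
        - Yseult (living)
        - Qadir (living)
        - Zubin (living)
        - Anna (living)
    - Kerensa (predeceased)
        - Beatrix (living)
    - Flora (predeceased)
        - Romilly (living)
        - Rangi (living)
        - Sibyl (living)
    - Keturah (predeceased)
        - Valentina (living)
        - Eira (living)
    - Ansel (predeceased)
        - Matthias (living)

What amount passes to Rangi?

Rangi receives €12,500.

The entire €137,500 passes to the descendants.
No child survives, so the initial division is made at the grandchildren's generation.
That amount (€137,500) is divided into 11 shares of €12,500: Yseult, Qadir, Zubin, Anna, Beatrix, Romilly, Rangi, Sibyl, Valentina, Eira, and Matthias each take €12,500.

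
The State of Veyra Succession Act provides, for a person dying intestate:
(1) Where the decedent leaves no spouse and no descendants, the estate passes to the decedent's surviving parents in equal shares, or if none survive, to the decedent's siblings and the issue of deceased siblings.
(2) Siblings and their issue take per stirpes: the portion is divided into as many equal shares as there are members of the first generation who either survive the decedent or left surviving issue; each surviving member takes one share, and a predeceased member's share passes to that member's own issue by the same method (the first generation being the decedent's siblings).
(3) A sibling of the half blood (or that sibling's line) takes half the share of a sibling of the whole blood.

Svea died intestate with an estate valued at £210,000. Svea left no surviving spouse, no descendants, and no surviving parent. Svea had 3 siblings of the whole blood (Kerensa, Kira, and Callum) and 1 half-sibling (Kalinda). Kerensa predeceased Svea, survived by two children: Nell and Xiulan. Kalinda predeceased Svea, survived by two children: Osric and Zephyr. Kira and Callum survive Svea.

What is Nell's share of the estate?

The entire £210,000 passes to the siblings and their issue.
Counting each half-blood sibling's line as half a unit, there are 7/2 units in £210,000, so one unit is £60,000. Whole-blood lines (Kerensa, Kira, and Callum) take £60,000 each; half-blood lines (Kalinda) take £30,000 each.
Kerensa's share (£60,000) is divided into 2 shares of £30,000: Nell and Xiulan each take £30,000.
Kalinda's share (£30,000) is divided into 2 shares of £15,000: Osric and Zephyr each take £15,000.

Nell receives £30,000.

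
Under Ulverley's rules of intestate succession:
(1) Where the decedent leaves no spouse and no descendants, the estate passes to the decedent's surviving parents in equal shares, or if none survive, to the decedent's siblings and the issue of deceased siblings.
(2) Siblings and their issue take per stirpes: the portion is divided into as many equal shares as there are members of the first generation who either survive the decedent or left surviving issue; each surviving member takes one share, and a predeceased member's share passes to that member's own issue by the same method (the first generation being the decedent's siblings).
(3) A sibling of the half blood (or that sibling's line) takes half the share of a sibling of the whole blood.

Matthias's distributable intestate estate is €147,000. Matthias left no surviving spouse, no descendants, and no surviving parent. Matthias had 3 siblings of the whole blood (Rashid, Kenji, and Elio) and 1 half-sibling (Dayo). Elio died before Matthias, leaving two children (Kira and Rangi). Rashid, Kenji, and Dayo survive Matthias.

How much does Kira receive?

The entire €147,000 passes to the siblings and their issue.
Counting each half-blood sibling's line as half a unit, there are 7/2 units in €147,000, so one unit is €42,000. Whole-blood lines (Rashid, Kenji, and Elio) take €42,000 each; half-blood lines (Dayo) take €21,000 each.
Elio's share (€42,000) is divided into 2 shares of €21,000: Kira and Rangi each take €21,000.

Kira receives €21,000.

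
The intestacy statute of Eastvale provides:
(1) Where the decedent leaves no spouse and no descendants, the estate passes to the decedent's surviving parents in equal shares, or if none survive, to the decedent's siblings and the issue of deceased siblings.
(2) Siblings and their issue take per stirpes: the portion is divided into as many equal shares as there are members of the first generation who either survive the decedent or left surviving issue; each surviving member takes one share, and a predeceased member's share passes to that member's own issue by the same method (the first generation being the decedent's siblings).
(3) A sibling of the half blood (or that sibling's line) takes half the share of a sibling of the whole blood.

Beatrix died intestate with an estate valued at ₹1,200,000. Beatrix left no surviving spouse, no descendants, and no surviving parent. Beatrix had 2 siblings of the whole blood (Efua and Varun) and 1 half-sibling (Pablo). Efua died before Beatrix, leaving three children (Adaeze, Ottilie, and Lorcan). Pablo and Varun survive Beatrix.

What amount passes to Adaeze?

Adaeze receives ₹160,000.

The entire ₹1,200,000 passes to the siblings and their issue.
Counting each half-blood sibling's line as half a unit, there are 5/2 units in ₹1,200,000, so one unit is ₹480,000. Whole-blood lines (Efua and Varun) take ₹480,000 each; half-blood lines (Pablo) take ₹240,000 each.
Efua's share (₹480,000) is divided into 3 shares of ₹160,000: Adaeze, Ottilie, and Lorcan each take ₹160,000.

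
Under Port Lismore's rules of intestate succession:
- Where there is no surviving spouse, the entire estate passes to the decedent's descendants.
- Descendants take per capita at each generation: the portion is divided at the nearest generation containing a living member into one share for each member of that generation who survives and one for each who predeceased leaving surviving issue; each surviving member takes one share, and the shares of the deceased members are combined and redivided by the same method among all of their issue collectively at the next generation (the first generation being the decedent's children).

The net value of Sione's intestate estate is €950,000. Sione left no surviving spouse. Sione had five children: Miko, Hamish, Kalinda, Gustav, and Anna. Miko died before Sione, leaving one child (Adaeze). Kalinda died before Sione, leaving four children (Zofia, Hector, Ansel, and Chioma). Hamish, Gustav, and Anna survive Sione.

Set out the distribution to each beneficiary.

Adaeze: €76,000; Hamish: €190,000; Zofia: €76,000; Hector: €76,000; Ansel: €76,000; Chioma: €76,000; Gustav: €190,000; Anna: €190,000

The entire €950,000 passes to the descendants.
That amount (€950,000) is divided at the children's generation into 5 shares of €190,000. Hamish, Gustav, and Anna each take €190,000. The 2 shares of the deceased (Miko and Kalinda) are combined into a pool of €380,000.
That pool (€380,000) is divided at the grandchildren's generation equally among Adaeze, Zofia, Hector, Ansel, and Chioma: €76,000 each.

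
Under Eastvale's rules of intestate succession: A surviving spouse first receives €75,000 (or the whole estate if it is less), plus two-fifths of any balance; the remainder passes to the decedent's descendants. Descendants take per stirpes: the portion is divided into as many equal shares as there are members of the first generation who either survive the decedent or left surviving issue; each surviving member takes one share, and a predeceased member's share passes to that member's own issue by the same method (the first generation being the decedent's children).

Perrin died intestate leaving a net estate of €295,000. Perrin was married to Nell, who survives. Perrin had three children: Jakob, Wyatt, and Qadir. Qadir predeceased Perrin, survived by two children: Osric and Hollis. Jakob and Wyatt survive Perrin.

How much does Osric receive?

Osric receives €22,000.

Nell first takes €75,000, leaving a balance of €220,000. Nell then takes two-fifths of the balance (€88,000), for a total of €163,000. The remaining €132,000 passes to the descendants.
The descendants' portion (€132,000) is divided into 3 shares of €44,000: Jakob and Wyatt each take €44,000; Qadir's €44,000 share passes to Qadir's issue.
Qadir's share (€44,000) is divided into 2 shares of €22,000: Osric and Hollis each take €22,000.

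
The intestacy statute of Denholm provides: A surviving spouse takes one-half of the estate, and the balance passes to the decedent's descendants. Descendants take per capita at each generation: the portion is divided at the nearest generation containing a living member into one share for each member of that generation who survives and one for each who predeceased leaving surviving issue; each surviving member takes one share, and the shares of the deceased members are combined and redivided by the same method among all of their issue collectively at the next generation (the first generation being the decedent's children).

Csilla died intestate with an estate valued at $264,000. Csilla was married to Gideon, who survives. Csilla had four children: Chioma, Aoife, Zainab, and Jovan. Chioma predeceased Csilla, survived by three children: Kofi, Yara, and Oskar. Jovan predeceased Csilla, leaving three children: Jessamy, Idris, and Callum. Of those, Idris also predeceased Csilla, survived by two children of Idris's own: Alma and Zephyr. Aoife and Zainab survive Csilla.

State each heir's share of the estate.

Gideon takes one-half of $264,000 = $132,000. The remaining $132,000 passes to the descendants.
The descendants' portion ($132,000) is divided at the children's generation into 4 shares of $33,000. Aoife and Zainab each take $33,000. The 2 shares of the deceased (Chioma and Jovan) are combined into a pool of $66,000.
That pool ($66,000) is divided at the grandchildren's generation into 6 shares of $11,000. Kofi, Yara, Oskar, Jessamy, and Callum each take $11,000. The remaining share for the deceased Idris ($11,000) is carried to the next generation.
That pool ($11,000) is divided at the great-grandchildren's generation equally among Alma and Zephyr: $5,500 each.

Gideon: $132,000; Kofi: $11,000; Yara: $11,000; Oskar: $11,000; Aoife: $33,000; Zainab: $33,000; Jessamy: $11,000; Alma: $5,500; Zephyr: $5,500; Callum: $11,000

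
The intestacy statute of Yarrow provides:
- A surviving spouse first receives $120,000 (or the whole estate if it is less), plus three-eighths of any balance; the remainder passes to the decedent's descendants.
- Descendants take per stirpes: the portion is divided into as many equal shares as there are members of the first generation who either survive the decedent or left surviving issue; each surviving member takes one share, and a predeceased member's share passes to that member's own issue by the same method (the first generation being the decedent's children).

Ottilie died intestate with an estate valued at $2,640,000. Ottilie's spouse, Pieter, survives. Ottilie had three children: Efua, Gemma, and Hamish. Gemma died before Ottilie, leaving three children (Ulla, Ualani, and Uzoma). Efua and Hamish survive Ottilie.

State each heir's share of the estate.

Pieter first takes $120,000, leaving a balance of $2,520,000. Pieter then takes three-eighths of the balance ($945,000), for a total of $1,065,000. The remaining $1,575,000 passes to the descendants.
The descendants' portion ($1,575,000) is divided into 3 shares of $525,000: Efua and Hamish each take $525,000; Gemma's $525,000 share passes to Gemma's issue.
Gemma's share ($525,000) is divided into 3 shares of $175,000: Ulla, Ualani, and Uzoma each take $175,000.

Pieter: $1,065,000; Efua: $525,000; Ulla: $175,000; Ualani: $175,000; Uzoma: $175,000; Hamish: $525,000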